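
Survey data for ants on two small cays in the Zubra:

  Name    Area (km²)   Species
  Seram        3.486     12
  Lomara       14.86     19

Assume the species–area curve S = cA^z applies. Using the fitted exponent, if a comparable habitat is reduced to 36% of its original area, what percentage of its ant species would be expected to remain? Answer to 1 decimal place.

z = ln(19/12) / ln(14.86/3.486) = 0.4595 / 1.4499 = 0.3169
S_new/S_old = (A_new/A_old)^z = 0.36^0.3169 = exp(0.3169 × -1.0217) = 0.7234

72.3%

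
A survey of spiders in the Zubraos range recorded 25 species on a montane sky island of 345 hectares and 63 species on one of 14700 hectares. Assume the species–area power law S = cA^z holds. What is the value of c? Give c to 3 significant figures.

z = ln(S₂/S₁) / ln(A₂/A₁) = ln(63/25) / ln(14700/345) = 0.9243 / 3.7521 = 0.2463
c = S₁ / A₁^z = 25 / 345^0.2463 = 25 / 4.218 = 5.926

5.93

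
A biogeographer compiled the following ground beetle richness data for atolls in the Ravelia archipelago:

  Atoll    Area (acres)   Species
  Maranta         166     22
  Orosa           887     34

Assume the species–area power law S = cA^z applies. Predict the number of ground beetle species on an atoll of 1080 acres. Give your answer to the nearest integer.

z = ln(34/22) / ln(887/166) = 0.4353 / 1.6759 = 0.2598
c = 22 / 166^0.2598 = 22 / 3.773 = 5.831
S₃ = 5.831 × 1080^0.2598 = 5.831 × 6.137 ≈ 35.78

36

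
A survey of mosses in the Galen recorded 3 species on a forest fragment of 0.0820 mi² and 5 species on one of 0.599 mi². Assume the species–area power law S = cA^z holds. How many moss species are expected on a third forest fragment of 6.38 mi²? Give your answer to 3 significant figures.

9.18

z = ln(5/3) / ln(0.599/0.082) = 0.5108 / 1.9885 = 0.2569
c = 3 / 0.082^0.2569 = 3 / 0.526 = 5.704
S₃ = 5.704 × 6.38^0.2569 = 5.704 × 1.61 ≈ 9.181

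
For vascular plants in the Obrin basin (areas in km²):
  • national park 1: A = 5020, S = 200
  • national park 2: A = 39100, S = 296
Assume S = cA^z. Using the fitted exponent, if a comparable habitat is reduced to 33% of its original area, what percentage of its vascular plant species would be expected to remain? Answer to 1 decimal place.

z = ln(296/200) / ln(39100/5020) = 0.3920 / 2.0527 = 0.1910
S_new/S_old = (A_new/A_old)^z = 0.33^0.1910 = exp(0.1910 × -1.1087) = 0.8092

80.9%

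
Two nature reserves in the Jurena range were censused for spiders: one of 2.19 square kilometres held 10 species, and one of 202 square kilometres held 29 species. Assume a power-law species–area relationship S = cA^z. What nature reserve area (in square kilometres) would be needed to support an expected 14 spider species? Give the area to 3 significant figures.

z = ln(29/10) / ln(202/2.19) = 1.0647 / 4.5244 = 0.2353
c = 10 / 2.19^0.2353 = 10 / 1.203 = 8.315
A = (14/8.315)^(1/0.2353) ⇒ ln A = ln(1.684)/0.2353 = 2.2137
A = e^2.2137 ≈ 9.15 square kilometres

9.15 square kilometres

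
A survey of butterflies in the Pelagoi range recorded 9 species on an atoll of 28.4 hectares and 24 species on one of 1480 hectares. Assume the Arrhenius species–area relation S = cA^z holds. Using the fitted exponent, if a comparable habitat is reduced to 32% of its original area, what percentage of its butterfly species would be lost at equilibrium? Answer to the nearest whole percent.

25%

z = ln(24/9) / ln(1480/28.4) = 0.9808 / 3.9534 = 0.2481
S_new/S_old = (A_new/A_old)^z = 0.32^0.2481 = exp(0.2481 × -1.1394) = 0.7538
Fraction lost = 1 − 0.7538 = 0.2462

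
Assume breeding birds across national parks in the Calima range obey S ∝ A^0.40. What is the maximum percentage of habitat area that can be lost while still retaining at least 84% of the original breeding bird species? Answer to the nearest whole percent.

35%

Need (A_new/A_old)^0.4 = 0.84, so A_new/A_old = 0.84^(1/0.4) = 0.84^2.5
ln(A_new/A_old) = ln 0.84 / 0.4 = -0.1744 / 0.4 = -0.4359
A_new/A_old = e^-0.4359 ≈ 0.6467
Fraction that can be lost = 1 − 0.6467 = 0.3533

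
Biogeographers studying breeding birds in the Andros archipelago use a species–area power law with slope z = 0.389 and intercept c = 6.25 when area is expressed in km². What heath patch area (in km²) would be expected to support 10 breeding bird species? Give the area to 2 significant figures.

10 = 6.25 × A^0.389  ⇒  A^0.389 = 10/6.25 = 1.6
ln A = ln(1.6) / 0.389 = 0.4700 / 0.389 = 1.2082
A = e^1.2082 ≈ 3.348 km²

3.3 km²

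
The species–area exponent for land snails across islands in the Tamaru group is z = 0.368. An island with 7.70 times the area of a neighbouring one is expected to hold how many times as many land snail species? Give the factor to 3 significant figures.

S₂/S₁ = (A₂/A₁)^z = 7.7^0.368
ln(S₂/S₁) = 0.368 × ln 7.7 = 0.368 × 2.0412 = 0.7512
S₂/S₁ = e^0.7512 ≈ 2.119

2.12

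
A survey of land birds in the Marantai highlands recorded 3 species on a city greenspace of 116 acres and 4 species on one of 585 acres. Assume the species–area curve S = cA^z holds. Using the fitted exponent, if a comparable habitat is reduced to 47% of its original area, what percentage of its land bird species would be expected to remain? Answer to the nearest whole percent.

z = ln(4/3) / ln(585/116) = 0.2877 / 1.6180 = 0.1778
S_new/S_old = (A_new/A_old)^z = 0.47^0.1778 = exp(0.1778 × -0.7550) = 0.8744

87%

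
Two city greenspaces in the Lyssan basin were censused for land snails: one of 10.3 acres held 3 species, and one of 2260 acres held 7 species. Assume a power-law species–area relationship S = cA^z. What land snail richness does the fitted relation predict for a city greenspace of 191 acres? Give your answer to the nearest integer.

z = ln(7/3) / ln(2260/10.3) = 0.8473 / 5.3910 = 0.1572
c = 3 / 10.3^0.1572 = 3 / 1.443 = 2.079
S₃ = 2.079 × 191^0.1572 = 2.079 × 2.283 ≈ 4.747

5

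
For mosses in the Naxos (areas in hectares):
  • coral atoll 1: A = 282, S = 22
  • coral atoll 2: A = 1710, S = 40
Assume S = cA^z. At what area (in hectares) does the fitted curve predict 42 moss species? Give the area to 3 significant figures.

1980 hectares

z = ln(40/22) / ln(1710/282) = 0.5978 / 1.8023 = 0.3317
c = 22 / 282^0.3317 = 22 / 6.498 = 3.386
A = (42/3.386)^(1/0.3317) ⇒ ln A = ln(12.4)/0.3317 = 7.5913
A = e^7.5913 ≈ 1981 hectares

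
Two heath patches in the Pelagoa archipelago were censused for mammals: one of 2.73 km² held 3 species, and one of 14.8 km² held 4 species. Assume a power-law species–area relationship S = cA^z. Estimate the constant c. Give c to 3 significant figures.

2.53

z = ln(S₂/S₁) / ln(A₂/A₁) = ln(4/3) / ln(14.8/2.73) = 0.2877 / 1.6903 = 0.1702
c = S₁ / A₁^z = 3 / 2.73^0.1702 = 3 / 1.186 = 2.529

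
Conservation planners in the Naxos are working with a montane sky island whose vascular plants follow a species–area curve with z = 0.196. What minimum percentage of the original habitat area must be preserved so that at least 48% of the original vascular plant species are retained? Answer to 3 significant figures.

Need (A_new/A_old)^0.196 = 0.48, so A_new/A_old = 0.48^(1/0.196) = 0.48^5.102
ln(A_new/A_old) = ln 0.48 / 0.196 = -0.7340 / 0.196 = -3.7447
A_new/A_old = e^-3.7447 ≈ 0.02364

2.36%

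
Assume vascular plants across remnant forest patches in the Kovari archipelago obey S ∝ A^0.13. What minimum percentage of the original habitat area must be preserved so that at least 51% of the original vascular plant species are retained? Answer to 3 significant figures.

0.563%

Need (A_new/A_old)^0.13 = 0.51, so A_new/A_old = 0.51^(1/0.13) = 0.51^7.692
ln(A_new/A_old) = ln 0.51 / 0.13 = -0.6733 / 0.13 = -5.1796
A_new/A_old = e^-5.1796 ≈ 0.00563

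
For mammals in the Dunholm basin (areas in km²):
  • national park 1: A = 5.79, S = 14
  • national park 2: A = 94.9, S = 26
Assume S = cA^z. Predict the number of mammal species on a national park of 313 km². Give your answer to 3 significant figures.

33.9

z = ln(26/14) / ln(94.9/5.79) = 0.6190 / 2.7967 = 0.2213
c = 14 / 5.79^0.2213 = 14 / 1.475 = 9.491
S₃ = 9.491 × 313^0.2213 = 9.491 × 3.568 ≈ 33.86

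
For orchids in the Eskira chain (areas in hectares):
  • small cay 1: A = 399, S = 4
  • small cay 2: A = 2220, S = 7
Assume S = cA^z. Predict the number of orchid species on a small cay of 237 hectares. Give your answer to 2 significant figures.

z = ln(7/4) / ln(2220/399) = 0.5596 / 1.7163 = 0.3261
c = 4 / 399^0.3261 = 4 / 7.048 = 0.5675
S₃ = 0.5675 × 237^0.3261 = 0.5675 × 5.947 ≈ 3.375

3.4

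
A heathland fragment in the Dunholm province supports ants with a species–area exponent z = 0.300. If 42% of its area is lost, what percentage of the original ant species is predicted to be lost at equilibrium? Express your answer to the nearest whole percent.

S_new/S_old = (A_new/A_old)^z = 0.58^0.3
= exp(0.3 × ln 0.58) = exp(0.3 × -0.5447) = exp(-0.1634) ≈ 0.8492
Fraction lost = 1 − 0.8492 = 0.1508

15%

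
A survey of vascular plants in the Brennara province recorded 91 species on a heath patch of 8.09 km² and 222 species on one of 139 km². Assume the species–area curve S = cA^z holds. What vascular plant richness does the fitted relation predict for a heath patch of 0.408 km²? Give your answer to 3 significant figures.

z = ln(222/91) / ln(139/8.09) = 0.8918 / 2.8438 = 0.3136
c = 91 / 8.09^0.3136 = 91 / 1.926 = 47.24
S₃ = 47.24 × 0.408^0.3136 = 47.24 × 0.7549 ≈ 35.66

35.7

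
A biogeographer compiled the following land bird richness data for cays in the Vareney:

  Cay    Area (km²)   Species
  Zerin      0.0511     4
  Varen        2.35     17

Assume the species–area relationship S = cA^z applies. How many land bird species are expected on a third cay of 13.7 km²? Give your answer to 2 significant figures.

33

z = ln(17/4) / ln(2.35/0.0511) = 1.4469 / 3.8284 = 0.3779
c = 4 / 0.0511^0.3779 = 4 / 0.325 = 12.31
S₃ = 12.31 × 13.7^0.3779 = 12.31 × 2.689 ≈ 33.1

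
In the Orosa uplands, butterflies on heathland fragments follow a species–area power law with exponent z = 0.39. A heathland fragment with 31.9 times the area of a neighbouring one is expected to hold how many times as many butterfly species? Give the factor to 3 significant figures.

3.86

S₂/S₁ = (A₂/A₁)^z = 31.9^0.39
ln(S₂/S₁) = 0.39 × ln 31.9 = 0.39 × 3.4626 = 1.3504
S₂/S₁ = e^1.3504 ≈ 3.859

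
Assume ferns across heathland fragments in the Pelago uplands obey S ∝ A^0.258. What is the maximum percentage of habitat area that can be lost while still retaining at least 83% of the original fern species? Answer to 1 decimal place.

Need (A_new/A_old)^0.258 = 0.83, so A_new/A_old = 0.83^(1/0.258) = 0.83^3.876
ln(A_new/A_old) = ln 0.83 / 0.258 = -0.1863 / 0.258 = -0.7222
A_new/A_old = e^-0.7222 ≈ 0.4857
Fraction that can be lost = 1 − 0.4857 = 0.5143

51.4%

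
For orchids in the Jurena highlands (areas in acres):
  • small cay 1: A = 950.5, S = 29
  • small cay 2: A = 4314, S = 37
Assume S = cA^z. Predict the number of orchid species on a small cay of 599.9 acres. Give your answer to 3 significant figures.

26.9

z = ln(37/29) / ln(4314/950.5) = 0.2436 / 1.5126 = 0.1611
c = 29 / 950.5^0.1611 = 29 / 3.017 = 9.611
S₃ = 9.611 × 599.9^0.1611 = 9.611 × 2.802 ≈ 26.93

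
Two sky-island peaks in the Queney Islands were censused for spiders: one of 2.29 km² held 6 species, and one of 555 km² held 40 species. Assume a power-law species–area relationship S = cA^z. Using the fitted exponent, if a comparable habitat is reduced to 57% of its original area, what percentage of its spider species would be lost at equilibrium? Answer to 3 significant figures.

17.7%

z = ln(40/6) / ln(555/2.29) = 1.8971 / 5.4904 = 0.3455
S_new/S_old = (A_new/A_old)^z = 0.57^0.3455 = exp(0.3455 × -0.5621) = 0.8235
Fraction lost = 1 − 0.8235 = 0.1765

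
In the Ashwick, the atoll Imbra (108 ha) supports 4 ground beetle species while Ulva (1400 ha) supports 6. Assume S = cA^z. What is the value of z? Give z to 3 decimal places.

Taking logs: ln S = ln c + z ln A, so z = (ln S₂ − ln S₁)/(ln A₂ − ln A₁).
z = ln(6/4) / ln(1400/108) = ln(1.5) / ln(12.96) = 0.4055 / 2.5621 = 0.1583

0.158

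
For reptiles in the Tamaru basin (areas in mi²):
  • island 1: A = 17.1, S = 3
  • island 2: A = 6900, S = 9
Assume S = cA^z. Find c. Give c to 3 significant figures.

z = ln(S₂/S₁) / ln(A₂/A₁) = ln(9/3) / ln(6900/17.1) = 1.0986 / 6.0002 = 0.1831
c = S₁ / A₁^z = 3 / 17.1^0.1831 = 3 / 1.682 = 1.784

1.78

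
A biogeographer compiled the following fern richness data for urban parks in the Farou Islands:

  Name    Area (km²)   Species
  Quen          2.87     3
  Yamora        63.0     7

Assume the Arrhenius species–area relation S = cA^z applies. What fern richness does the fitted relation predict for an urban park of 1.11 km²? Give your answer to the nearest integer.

z = ln(7/3) / ln(63/2.87) = 0.8473 / 3.0888 = 0.2743
c = 3 / 2.87^0.2743 = 3 / 1.335 = 2.247
S₃ = 2.247 × 1.11^0.2743 = 2.247 × 1.029 ≈ 2.312

2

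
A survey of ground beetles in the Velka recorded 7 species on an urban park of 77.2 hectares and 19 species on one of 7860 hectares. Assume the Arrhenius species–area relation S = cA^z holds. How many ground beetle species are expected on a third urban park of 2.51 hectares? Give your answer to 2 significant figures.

z = ln(19/7) / ln(7860/77.2) = 0.9985 / 4.6231 = 0.2160
c = 7 / 77.2^0.2160 = 7 / 2.557 = 2.738
S₃ = 2.738 × 2.51^0.2160 = 2.738 × 1.22 ≈ 3.34

3.3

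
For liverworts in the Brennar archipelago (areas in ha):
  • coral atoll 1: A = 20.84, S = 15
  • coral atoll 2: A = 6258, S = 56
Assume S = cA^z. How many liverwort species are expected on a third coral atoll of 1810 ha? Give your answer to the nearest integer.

42

z = ln(56/15) / ln(6258/20.84) = 1.3173 / 5.7047 = 0.2309
c = 15 / 20.84^0.2309 = 15 / 2.016 = 7.439
S₃ = 7.439 × 1810^0.2309 = 7.439 × 5.653 ≈ 42.05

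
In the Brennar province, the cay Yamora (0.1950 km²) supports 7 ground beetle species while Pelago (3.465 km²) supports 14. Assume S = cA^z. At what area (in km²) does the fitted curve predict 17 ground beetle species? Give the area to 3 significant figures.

z = ln(14/7) / ln(3.465/0.195) = 0.6931 / 2.8775 = 0.2409
c = 7 / 0.195^0.2409 = 7 / 0.6745 = 10.38
A = (17/10.38)^(1/0.2409) ⇒ ln A = ln(1.638)/0.2409 = 2.0487
A = e^2.0487 ≈ 7.758 km²

7.76 km²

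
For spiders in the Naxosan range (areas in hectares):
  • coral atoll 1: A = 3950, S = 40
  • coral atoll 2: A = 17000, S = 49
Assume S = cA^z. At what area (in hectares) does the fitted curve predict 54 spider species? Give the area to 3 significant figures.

z = ln(49/40) / ln(17000/3950) = 0.2029 / 1.4595 = 0.1390
c = 40 / 3950^0.1390 = 40 / 3.163 = 12.65
A = (54/12.65)^(1/0.1390) ⇒ ln A = ln(4.27)/0.1390 = 10.4397
A = e^10.4397 ≈ 34192 hectares

34200 hectares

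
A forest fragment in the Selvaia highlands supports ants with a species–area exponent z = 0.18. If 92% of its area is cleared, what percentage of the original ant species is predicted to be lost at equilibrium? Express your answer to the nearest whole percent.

37%

S_new/S_old = (A_new/A_old)^z = 0.08^0.18
= exp(0.18 × ln 0.08) = exp(0.18 × -2.5257) = exp(-0.4546) ≈ 0.6347
Fraction lost = 1 − 0.6347 = 0.3653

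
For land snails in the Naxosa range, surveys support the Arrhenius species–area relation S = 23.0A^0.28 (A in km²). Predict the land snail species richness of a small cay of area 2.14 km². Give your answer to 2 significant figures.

S = 23 × 2.14^0.28
ln S = ln 23 + 0.28 × ln 2.14 = 3.1355 + 0.28 × 0.7608 = 3.3485
S = e^3.3485 ≈ 28.46

28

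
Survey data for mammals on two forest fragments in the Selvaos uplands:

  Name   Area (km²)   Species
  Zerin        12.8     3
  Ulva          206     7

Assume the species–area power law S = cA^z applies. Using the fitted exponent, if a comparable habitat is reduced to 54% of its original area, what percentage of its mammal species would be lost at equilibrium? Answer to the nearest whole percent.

z = ln(7/3) / ln(206/12.8) = 0.8473 / 2.7784 = 0.3050
S_new/S_old = (A_new/A_old)^z = 0.54^0.3050 = exp(0.3050 × -0.6162) = 0.8287
Fraction lost = 1 − 0.8287 = 0.1713

17%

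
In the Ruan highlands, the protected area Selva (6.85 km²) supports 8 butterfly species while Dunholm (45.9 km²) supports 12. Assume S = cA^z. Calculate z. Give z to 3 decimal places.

0.213

Taking logs: ln S = ln c + z ln A, so z = (ln S₂ − ln S₁)/(ln A₂ − ln A₁).
z = ln(12/8) / ln(45.9/6.85) = ln(1.5) / ln(6.701) = 0.4055 / 1.9022 = 0.2132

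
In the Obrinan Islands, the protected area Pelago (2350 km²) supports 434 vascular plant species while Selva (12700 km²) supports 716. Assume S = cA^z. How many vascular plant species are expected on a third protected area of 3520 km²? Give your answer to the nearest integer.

489

z = ln(716/434) / ln(12700/2350) = 0.5006 / 1.6872 = 0.2967
c = 434 / 2350^0.2967 = 434 / 10.01 = 43.37
S₃ = 43.37 × 3520^0.2967 = 43.37 × 11.28 ≈ 489.3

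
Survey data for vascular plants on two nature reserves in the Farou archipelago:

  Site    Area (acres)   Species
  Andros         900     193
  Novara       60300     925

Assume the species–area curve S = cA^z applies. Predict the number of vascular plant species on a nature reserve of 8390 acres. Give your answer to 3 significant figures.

444

z = ln(925/193) / ln(60300/900) = 1.5671 / 4.2047 = 0.3727
c = 193 / 900^0.3727 = 193 / 12.62 = 15.29
S₃ = 15.29 × 8390^0.3727 = 15.29 × 29 ≈ 443.5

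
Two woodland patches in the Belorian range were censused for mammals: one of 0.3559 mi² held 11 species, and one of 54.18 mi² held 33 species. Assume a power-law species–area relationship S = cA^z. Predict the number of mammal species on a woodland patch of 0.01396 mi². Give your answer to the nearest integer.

5

z = ln(33/11) / ln(54.18/0.3559) = 1.0986 / 5.0254 = 0.2186
c = 11 / 0.3559^0.2186 = 11 / 0.7978 = 13.79
S₃ = 13.79 × 0.01396^0.2186 = 13.79 × 0.3931 ≈ 5.419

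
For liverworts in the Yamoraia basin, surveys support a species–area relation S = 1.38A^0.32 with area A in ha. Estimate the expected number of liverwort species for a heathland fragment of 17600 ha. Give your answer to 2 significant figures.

32

S = 1.38 × 17600^0.32
ln S = ln 1.38 + 0.32 × ln 17600 = 0.3221 + 0.32 × 9.7757 = 3.4503
S = e^3.4503 ≈ 31.51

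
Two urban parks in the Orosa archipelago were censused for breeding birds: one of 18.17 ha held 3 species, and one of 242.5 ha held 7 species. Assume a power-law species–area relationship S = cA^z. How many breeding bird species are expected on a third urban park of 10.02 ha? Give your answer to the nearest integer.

z = ln(7/3) / ln(242.5/18.17) = 0.8473 / 2.5912 = 0.3270
c = 3 / 18.17^0.3270 = 3 / 2.581 = 1.162
S₃ = 1.162 × 10.02^0.3270 = 1.162 × 2.125 ≈ 2.469

2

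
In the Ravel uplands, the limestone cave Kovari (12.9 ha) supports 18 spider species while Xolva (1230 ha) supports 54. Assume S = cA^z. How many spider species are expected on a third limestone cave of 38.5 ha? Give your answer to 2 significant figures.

z = ln(54/18) / ln(1230/12.9) = 1.0986 / 4.5575 = 0.2411
c = 18 / 12.9^0.2411 = 18 / 1.852 = 9.718
S₃ = 9.718 × 38.5^0.2411 = 9.718 × 2.411 ≈ 23.43

23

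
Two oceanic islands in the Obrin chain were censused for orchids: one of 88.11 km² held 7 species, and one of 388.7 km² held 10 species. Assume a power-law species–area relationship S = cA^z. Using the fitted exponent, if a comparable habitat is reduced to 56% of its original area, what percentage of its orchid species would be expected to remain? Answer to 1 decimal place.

z = ln(10/7) / ln(388.7/88.11) = 0.3567 / 1.4842 = 0.2403
S_new/S_old = (A_new/A_old)^z = 0.56^0.2403 = exp(0.2403 × -0.5798) = 0.8699

87.0%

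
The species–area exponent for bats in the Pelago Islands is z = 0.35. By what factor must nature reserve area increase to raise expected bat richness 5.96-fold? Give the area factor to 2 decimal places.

(A₂/A₁)^0.35 = 5.96, so A₂/A₁ = 5.96^(1/0.35) = 5.96^2.857
ln(A₂/A₁) = ln 5.96 / 0.35 = 1.7851 / 0.35 = 5.1002
A₂/A₁ = e^5.1002 ≈ 164.1

164.05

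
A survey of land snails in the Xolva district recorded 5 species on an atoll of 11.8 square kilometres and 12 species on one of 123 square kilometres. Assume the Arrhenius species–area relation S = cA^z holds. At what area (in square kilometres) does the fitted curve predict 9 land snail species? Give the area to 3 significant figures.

z = ln(12/5) / ln(123/11.8) = 0.8755 / 2.3441 = 0.3735
c = 5 / 11.8^0.3735 = 5 / 2.514 = 1.989
A = (9/1.989)^(1/0.3735) ⇒ ln A = ln(4.525)/0.3735 = 4.0419
A = e^4.0419 ≈ 56.93 square kilometres

56.9 square kilometres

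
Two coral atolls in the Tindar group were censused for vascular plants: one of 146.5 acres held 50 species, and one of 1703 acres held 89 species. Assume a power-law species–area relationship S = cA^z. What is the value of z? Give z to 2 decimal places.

0.24

Taking logs: ln S = ln c + z ln A, so z = (ln S₂ − ln S₁)/(ln A₂ − ln A₁).
z = ln(89/50) / ln(1703/146.5) = ln(1.78) / ln(11.62) = 0.5766 / 2.4531 = 0.2351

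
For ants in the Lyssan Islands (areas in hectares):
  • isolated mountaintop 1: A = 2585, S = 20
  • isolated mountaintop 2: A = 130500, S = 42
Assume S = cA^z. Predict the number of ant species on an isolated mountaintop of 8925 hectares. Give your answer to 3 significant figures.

25.3

z = ln(42/20) / ln(130500/2585) = 0.7419 / 3.9216 = 0.1892
c = 20 / 2585^0.1892 = 20 / 4.422 = 4.523
S₃ = 4.523 × 8925^0.1892 = 4.523 × 5.59 ≈ 25.28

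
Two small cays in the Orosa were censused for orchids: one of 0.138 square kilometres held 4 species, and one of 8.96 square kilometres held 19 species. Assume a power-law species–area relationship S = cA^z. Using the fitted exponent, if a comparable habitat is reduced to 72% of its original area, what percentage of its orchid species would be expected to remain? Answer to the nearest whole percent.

88%

z = ln(19/4) / ln(8.96/0.138) = 1.5581 / 4.1733 = 0.3734
S_new/S_old = (A_new/A_old)^z = 0.72^0.3734 = exp(0.3734 × -0.3285) = 0.8846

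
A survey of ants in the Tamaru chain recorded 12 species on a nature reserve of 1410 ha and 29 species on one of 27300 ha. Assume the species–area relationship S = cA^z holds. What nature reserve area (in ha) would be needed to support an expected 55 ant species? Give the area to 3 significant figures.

234000 ha

z = ln(29/12) / ln(27300/1410) = 0.8824 / 2.9633 = 0.2978
c = 12 / 1410^0.2978 = 12 / 8.665 = 1.385
A = (55/1.385)^(1/0.2978) ⇒ ln A = ln(39.71)/0.2978 = 12.3641
A = e^12.3641 ≈ 234230 ha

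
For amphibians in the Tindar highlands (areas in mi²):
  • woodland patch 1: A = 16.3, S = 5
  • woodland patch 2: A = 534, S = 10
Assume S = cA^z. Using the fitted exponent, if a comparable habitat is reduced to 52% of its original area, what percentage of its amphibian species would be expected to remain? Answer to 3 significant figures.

z = ln(10/5) / ln(534/16.3) = 0.6931 / 3.4892 = 0.1987
S_new/S_old = (A_new/A_old)^z = 0.52^0.1987 = exp(0.1987 × -0.6539) = 0.8782

87.8%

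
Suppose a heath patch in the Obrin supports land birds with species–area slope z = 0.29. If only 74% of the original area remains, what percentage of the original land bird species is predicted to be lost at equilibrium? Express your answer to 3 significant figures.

S_new/S_old = (A_new/A_old)^z = 0.74^0.29
= exp(0.29 × ln 0.74) = exp(0.29 × -0.3011) = exp(-0.0873) ≈ 0.9164
Fraction lost = 1 − 0.9164 = 0.08362

8.36%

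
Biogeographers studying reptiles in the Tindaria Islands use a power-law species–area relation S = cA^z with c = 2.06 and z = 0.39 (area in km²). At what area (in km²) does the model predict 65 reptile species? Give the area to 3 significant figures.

65 = 2.06 × A^0.39  ⇒  A^0.39 = 65/2.06 = 31.55
ln A = ln(31.55) / 0.39 = 3.4517 / 0.39 = 8.8505
A = e^8.8505 ≈ 6978 km²

6980 km²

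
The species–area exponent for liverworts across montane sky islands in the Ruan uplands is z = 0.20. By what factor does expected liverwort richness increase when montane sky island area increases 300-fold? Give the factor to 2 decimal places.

S₂/S₁ = (A₂/A₁)^z = 300^0.2
ln(S₂/S₁) = 0.2 × ln 300 = 0.2 × 5.7038 = 1.1408
S₂/S₁ = e^1.1408 ≈ 3.129

3.13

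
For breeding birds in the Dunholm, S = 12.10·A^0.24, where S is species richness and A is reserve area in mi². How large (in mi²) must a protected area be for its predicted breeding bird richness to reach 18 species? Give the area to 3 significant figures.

18 = 12.1 × A^0.24  ⇒  A^0.24 = 18/12.1 = 1.488
ln A = ln(1.488) / 0.24 = 0.3972 / 0.24 = 1.6549
A = e^1.6549 ≈ 5.232 mi²

5.23 mi²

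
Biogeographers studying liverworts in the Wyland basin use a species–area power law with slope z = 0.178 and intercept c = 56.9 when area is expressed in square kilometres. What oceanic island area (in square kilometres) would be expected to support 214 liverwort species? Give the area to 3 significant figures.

214 = 56.9 × A^0.178  ⇒  A^0.178 = 214/56.9 = 3.761
ln A = ln(3.761) / 0.178 = 1.3247 / 0.178 = 7.4420
A = e^7.4420 ≈ 1706 square kilometres

1710 square kilometres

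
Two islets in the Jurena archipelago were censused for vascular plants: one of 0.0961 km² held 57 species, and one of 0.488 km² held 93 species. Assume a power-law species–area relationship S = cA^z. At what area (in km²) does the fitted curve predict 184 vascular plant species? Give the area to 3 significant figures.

4.70 km²

z = ln(93/57) / ln(0.488/0.0961) = 0.4895 / 1.6249 = 0.3013
c = 57 / 0.0961^0.3013 = 57 / 0.4938 = 115.4
A = (184/115.4)^(1/0.3013) ⇒ ln A = ln(1.594)/0.3013 = 1.5474
A = e^1.5474 ≈ 4.699 km²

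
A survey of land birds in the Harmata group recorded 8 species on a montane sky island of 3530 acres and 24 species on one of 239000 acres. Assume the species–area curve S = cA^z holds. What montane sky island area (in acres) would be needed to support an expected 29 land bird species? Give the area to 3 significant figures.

494000 acres

z = ln(24/8) / ln(239000/3530) = 1.0986 / 4.2152 = 0.2606
c = 8 / 3530^0.2606 = 8 / 8.408 = 0.9515
A = (29/0.9515)^(1/0.2606) ⇒ ln A = ln(30.48)/0.2606 = 13.1103
A = e^13.1103 ≈ 494007 acres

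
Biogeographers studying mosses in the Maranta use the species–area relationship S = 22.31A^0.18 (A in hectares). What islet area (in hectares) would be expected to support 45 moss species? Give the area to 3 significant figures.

49.3 hectares

45 = 22.31 × A^0.18  ⇒  A^0.18 = 45/22.31 = 2.017
ln A = ln(2.017) / 0.18 = 0.7016 / 0.18 = 3.8979
A = e^3.8979 ≈ 49.3 hectares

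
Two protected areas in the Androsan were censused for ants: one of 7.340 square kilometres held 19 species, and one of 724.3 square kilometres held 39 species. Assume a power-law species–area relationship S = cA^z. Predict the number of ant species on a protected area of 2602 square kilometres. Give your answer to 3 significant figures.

47.6

z = ln(39/19) / ln(724.3/7.34) = 0.7191 / 4.5919 = 0.1566
c = 19 / 7.34^0.1566 = 19 / 1.366 = 13.91
S₃ = 13.91 × 2602^0.1566 = 13.91 × 3.427 ≈ 47.65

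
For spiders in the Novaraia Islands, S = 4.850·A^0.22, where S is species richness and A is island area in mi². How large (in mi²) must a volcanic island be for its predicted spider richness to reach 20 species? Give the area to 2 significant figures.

20 = 4.85 × A^0.22  ⇒  A^0.22 = 20/4.85 = 4.124
ln A = ln(4.124) / 0.22 = 1.4168 / 0.22 = 6.4398
A = e^6.4398 ≈ 626.3 mi²

630 mi²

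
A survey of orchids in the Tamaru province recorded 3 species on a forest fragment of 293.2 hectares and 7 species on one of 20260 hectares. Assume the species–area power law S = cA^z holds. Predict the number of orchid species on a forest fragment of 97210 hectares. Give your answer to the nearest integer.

10

z = ln(7/3) / ln(20260/293.2) = 0.8473 / 4.2355 = 0.2000
c = 3 / 293.2^0.2000 = 3 / 3.116 = 0.9629
S₃ = 0.9629 × 97210^0.2000 = 0.9629 × 9.949 ≈ 9.579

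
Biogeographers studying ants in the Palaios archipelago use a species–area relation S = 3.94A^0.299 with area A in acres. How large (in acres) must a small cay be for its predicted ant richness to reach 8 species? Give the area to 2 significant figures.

11 acres

8 = 3.94 × A^0.299  ⇒  A^0.299 = 8/3.94 = 2.03
ln A = ln(2.03) / 0.299 = 0.7083 / 0.299 = 2.3688
A = e^2.3688 ≈ 10.68 acres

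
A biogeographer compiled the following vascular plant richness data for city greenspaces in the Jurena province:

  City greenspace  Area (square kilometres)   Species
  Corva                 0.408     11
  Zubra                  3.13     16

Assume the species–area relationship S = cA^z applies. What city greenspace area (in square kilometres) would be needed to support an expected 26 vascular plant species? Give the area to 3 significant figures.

z = ln(16/11) / ln(3.13/0.408) = 0.3747 / 2.0375 = 0.1839
c = 11 / 0.408^0.1839 = 11 / 0.848 = 12.97
A = (26/12.97)^(1/0.1839) ⇒ ln A = ln(2.004)/0.1839 = 3.7811
A = e^3.7811 ≈ 43.87 square kilometres

43.9 square kilometres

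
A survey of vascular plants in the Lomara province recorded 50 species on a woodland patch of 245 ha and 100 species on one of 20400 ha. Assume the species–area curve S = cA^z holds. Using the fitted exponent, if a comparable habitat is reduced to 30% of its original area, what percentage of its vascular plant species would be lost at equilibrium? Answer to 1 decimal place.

z = ln(100/50) / ln(20400/245) = 0.6931 / 4.4220 = 0.1567
S_new/S_old = (A_new/A_old)^z = 0.3^0.1567 = exp(0.1567 × -1.2040) = 0.828
Fraction lost = 1 − 0.828 = 0.172

17.2%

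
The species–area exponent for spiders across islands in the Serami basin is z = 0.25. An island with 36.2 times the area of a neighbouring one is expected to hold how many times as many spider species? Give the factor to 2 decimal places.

S₂/S₁ = (A₂/A₁)^z = 36.2^0.25
ln(S₂/S₁) = 0.25 × ln 36.2 = 0.25 × 3.5891 = 0.8973
S₂/S₁ = e^0.8973 ≈ 2.453

2.45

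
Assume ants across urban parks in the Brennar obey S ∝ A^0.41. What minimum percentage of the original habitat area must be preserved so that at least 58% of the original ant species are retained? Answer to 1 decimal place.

Need (A_new/A_old)^0.41 = 0.58, so A_new/A_old = 0.58^(1/0.41) = 0.58^2.439
ln(A_new/A_old) = ln 0.58 / 0.41 = -0.5447 / 0.41 = -1.3286
A_new/A_old = e^-1.3286 ≈ 0.2648

26.5%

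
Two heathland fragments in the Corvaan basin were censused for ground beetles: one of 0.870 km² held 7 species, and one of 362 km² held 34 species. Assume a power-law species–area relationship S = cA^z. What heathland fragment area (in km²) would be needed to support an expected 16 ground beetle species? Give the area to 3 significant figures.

z = ln(34/7) / ln(362/0.87) = 1.5805 / 6.0309 = 0.2621
c = 7 / 0.87^0.2621 = 7 / 0.9642 = 7.26
A = (16/7.26)^(1/0.2621) ⇒ ln A = ln(2.204)/0.2621 = 3.0153
A = e^3.0153 ≈ 20.4 km²

20.4 km²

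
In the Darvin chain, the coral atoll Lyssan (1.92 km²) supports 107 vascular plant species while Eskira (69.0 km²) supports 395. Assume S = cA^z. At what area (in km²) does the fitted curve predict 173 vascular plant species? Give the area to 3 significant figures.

z = ln(395/107) / ln(69/1.92) = 1.3061 / 3.5818 = 0.3646
c = 107 / 1.92^0.3646 = 107 / 1.269 = 84.35
A = (173/84.35)^(1/0.3646) ⇒ ln A = ln(2.051)/0.3646 = 1.9700
A = e^1.9700 ≈ 7.17 km²

7.17 km²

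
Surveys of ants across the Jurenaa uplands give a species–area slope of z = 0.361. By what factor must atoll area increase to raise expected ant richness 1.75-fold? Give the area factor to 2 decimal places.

4.71

(A₂/A₁)^0.361 = 1.75, so A₂/A₁ = 1.75^(1/0.361) = 1.75^2.77
ln(A₂/A₁) = ln 1.75 / 0.361 = 0.5596 / 0.361 = 1.5502
A₂/A₁ = e^1.5502 ≈ 4.712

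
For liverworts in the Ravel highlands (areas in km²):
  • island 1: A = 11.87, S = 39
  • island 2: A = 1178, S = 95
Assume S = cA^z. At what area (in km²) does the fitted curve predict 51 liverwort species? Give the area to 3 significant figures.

z = ln(95/39) / ln(1178/11.87) = 0.8903 / 4.5976 = 0.1936
c = 39 / 11.87^0.1936 = 39 / 1.615 = 24.15
A = (51/24.15)^(1/0.1936) ⇒ ln A = ln(2.111)/0.1936 = 3.8593
A = e^3.8593 ≈ 47.43 km²

47.4 km²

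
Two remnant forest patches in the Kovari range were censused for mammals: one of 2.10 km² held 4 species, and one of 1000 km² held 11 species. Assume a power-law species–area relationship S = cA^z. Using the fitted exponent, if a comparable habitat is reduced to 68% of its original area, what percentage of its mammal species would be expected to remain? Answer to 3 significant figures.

93.9%

z = ln(11/4) / ln(1000/2.1) = 1.0116 / 6.1658 = 0.1641
S_new/S_old = (A_new/A_old)^z = 0.68^0.1641 = exp(0.1641 × -0.3857) = 0.9387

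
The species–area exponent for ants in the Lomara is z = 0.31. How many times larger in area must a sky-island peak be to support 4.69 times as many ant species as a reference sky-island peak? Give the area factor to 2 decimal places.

(A₂/A₁)^0.31 = 4.69, so A₂/A₁ = 4.69^(1/0.31) = 4.69^3.226
ln(A₂/A₁) = ln 4.69 / 0.31 = 1.5454 / 0.31 = 4.9853
A₂/A₁ = e^4.9853 ≈ 146.2

146.24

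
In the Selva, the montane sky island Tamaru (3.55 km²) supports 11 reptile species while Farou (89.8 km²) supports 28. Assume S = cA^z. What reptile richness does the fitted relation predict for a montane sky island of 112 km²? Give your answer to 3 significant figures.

29.8

z = ln(28/11) / ln(89.8/3.55) = 0.9343 / 3.2306 = 0.2892
c = 11 / 3.55^0.2892 = 11 / 1.443 = 7.625
S₃ = 7.625 × 112^0.2892 = 7.625 × 3.914 ≈ 29.85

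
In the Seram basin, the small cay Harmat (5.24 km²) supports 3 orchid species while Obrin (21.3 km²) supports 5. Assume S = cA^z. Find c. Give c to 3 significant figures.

z = ln(S₂/S₁) / ln(A₂/A₁) = ln(5/3) / ln(21.3/5.24) = 0.5108 / 1.4024 = 0.3643
c = S₁ / A₁^z = 3 / 5.24^0.3643 = 3 / 1.828 = 1.641

1.64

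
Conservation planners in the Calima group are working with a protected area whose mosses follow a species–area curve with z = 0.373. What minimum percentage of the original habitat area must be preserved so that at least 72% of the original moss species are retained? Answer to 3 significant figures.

41.4%

Need (A_new/A_old)^0.373 = 0.72, so A_new/A_old = 0.72^(1/0.373) = 0.72^2.681
ln(A_new/A_old) = ln 0.72 / 0.373 = -0.3285 / 0.373 = -0.8807
A_new/A_old = e^-0.8807 ≈ 0.4145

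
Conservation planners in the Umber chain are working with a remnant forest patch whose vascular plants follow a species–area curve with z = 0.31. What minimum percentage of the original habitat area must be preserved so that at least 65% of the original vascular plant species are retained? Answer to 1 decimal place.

Need (A_new/A_old)^0.31 = 0.65, so A_new/A_old = 0.65^(1/0.31) = 0.65^3.226
ln(A_new/A_old) = ln 0.65 / 0.31 = -0.4308 / 0.31 = -1.3896
A_new/A_old = e^-1.3896 ≈ 0.2492

24.9%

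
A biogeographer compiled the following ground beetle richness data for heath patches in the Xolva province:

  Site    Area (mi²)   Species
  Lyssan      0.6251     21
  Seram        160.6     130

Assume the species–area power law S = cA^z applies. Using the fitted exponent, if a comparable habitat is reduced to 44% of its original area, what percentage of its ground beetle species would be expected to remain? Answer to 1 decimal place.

76.4%

z = ln(130/21) / ln(160.6/0.6251) = 1.8230 / 5.5488 = 0.3285
S_new/S_old = (A_new/A_old)^z = 0.44^0.3285 = exp(0.3285 × -0.8210) = 0.7636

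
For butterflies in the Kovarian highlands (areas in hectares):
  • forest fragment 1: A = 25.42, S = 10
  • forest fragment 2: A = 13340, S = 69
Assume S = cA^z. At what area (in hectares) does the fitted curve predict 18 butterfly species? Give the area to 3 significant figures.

z = ln(69/10) / ln(13340/25.42) = 1.9315 / 6.2630 = 0.3084
c = 10 / 25.42^0.3084 = 10 / 2.712 = 3.687
A = (18/3.687)^(1/0.3084) ⇒ ln A = ln(4.882)/0.3084 = 5.1414
A = e^5.1414 ≈ 171 hectares

171 hectares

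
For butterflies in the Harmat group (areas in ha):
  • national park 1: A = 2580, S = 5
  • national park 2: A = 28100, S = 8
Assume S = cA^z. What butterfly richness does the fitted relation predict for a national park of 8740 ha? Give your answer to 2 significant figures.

z = ln(8/5) / ln(28100/2580) = 0.4700 / 2.3880 = 0.1968
c = 5 / 2580^0.1968 = 5 / 4.693 = 1.065
S₃ = 1.065 × 8740^0.1968 = 1.065 × 5.967 ≈ 6.357

6.4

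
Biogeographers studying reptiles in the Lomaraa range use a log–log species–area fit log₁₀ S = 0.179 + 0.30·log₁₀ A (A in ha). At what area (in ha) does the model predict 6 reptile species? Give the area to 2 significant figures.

99 ha

6 = 1.51 × A^0.3  ⇒  A^0.3 = 6/1.51 = 3.973
ln A = ln(3.973) / 0.3 = 1.3796 / 0.3 = 4.5987
A = e^4.5987 ≈ 99.35 ha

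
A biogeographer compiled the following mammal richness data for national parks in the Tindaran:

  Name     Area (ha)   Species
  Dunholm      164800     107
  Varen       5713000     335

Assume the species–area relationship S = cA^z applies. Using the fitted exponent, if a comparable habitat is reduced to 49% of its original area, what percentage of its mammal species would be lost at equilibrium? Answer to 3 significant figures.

20.5%

z = ln(335/107) / ln(5713000/164800) = 1.1413 / 3.5458 = 0.3219
S_new/S_old = (A_new/A_old)^z = 0.49^0.3219 = exp(0.3219 × -0.7133) = 0.7948
Fraction lost = 1 − 0.7948 = 0.2052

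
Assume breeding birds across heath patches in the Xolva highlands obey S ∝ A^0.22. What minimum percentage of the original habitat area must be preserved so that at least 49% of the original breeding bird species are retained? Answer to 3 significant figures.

3.91%

Need (A_new/A_old)^0.22 = 0.49, so A_new/A_old = 0.49^(1/0.22) = 0.49^4.545
ln(A_new/A_old) = ln 0.49 / 0.22 = -0.7133 / 0.22 = -3.2425
A_new/A_old = e^-3.2425 ≈ 0.03907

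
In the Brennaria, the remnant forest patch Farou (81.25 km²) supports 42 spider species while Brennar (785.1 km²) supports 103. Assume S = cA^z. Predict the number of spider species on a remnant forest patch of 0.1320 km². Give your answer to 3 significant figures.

z = ln(103/42) / ln(785.1/81.25) = 0.8971 / 2.2683 = 0.3955
c = 42 / 81.25^0.3955 = 42 / 5.692 = 7.378
S₃ = 7.378 × 0.132^0.3955 = 7.378 × 0.449 ≈ 3.313

3.31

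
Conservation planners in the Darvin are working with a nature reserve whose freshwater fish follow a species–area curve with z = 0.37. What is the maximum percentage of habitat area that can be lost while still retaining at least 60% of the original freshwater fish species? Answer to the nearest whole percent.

75%

Need (A_new/A_old)^0.37 = 0.6, so A_new/A_old = 0.6^(1/0.37) = 0.6^2.703
ln(A_new/A_old) = ln 0.6 / 0.37 = -0.5108 / 0.37 = -1.3806
A_new/A_old = e^-1.3806 ≈ 0.2514
Fraction that can be lost = 1 − 0.2514 = 0.7486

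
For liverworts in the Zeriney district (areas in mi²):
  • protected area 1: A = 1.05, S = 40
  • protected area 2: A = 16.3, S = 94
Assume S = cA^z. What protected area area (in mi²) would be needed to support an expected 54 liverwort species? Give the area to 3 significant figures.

2.75 mi²

z = ln(94/40) / ln(16.3/1.05) = 0.8544 / 2.7424 = 0.3116
c = 40 / 1.05^0.3116 = 40 / 1.015 = 39.4
A = (54/39.4)^(1/0.3116) ⇒ ln A = ln(1.371)/0.3116 = 1.0120
A = e^1.0120 ≈ 2.751 mi²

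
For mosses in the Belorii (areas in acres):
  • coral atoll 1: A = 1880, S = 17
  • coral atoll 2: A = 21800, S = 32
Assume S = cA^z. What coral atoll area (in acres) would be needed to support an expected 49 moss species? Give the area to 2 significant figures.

z = ln(32/17) / ln(21800/1880) = 0.6325 / 2.4506 = 0.2581
c = 17 / 1880^0.2581 = 17 / 7 = 2.429
A = (49/2.429)^(1/0.2581) ⇒ ln A = ln(20.18)/0.2581 = 11.6405
A = e^11.6405 ≈ 113605 acres

110000 acres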